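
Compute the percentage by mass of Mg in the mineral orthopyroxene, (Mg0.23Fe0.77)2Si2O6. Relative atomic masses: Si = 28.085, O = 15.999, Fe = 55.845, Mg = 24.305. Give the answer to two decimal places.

M((Mg0.23Fe0.77)2Si2O6) = 249.346 g/mol.
Mg contributes 0.46 × 24.305 = 11.180 g per mole.
11.180/249.346 = 0.0448 → 4.48%.

4.48 wt%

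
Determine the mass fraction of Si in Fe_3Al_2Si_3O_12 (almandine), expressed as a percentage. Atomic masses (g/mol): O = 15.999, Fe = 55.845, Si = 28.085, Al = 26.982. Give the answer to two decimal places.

M(Fe_3Al_2Si_3O_12) = 497.742 g/mol.
Si contributes 3 × 28.085 = 84.255 g per mole.
84.255/497.742 = 0.1693 → 16.93%.

16.93 weight percent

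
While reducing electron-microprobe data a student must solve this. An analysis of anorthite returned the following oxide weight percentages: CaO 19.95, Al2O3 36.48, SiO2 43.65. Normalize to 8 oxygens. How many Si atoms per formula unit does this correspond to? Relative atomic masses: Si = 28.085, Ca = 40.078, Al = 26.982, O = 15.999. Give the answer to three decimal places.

CaO (M=56.077): mol = 0.35576; Ca = 0.35576, O = 0.35576.
Al2O3 (M=101.961): mol = 0.35778; Al = 0.71556, O = 1.07334.
SiO2 (M=60.083): mol = 0.72650; Si = 0.72650, O = 1.45300.
ΣO = 2.88210; factor = 8/ΣO = 2.77575.
Si apfu = 0.72650 × 2.77575 = 2.017.

2.017 Si apfu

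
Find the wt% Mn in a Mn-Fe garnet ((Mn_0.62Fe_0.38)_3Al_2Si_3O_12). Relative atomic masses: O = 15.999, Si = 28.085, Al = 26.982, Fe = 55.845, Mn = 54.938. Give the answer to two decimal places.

M((Mn_0.62Fe_0.38)_3Al_2Si_3O_12) = 496.055 g/mol.
Mn contributes 1.86 × 54.938 = 102.185 g per mole.
102.185/496.055 = 0.2060 → 20.60%.

20.60 wt%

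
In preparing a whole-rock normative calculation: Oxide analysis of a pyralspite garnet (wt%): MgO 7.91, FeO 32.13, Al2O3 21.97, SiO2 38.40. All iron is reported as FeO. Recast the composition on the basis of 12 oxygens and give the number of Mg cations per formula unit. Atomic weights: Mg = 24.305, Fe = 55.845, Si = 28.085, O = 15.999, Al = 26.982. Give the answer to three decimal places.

0.917 Mg apfu

MgO (M=40.304): mol = 0.19626; Mg = 0.19626, O = 0.19626.
FeO (M=71.844): mol = 0.44722; Fe = 0.44722, O = 0.44722.
Al2O3 (M=101.961): mol = 0.21547; Al = 0.43094, O = 0.64641.
SiO2 (M=60.083): mol = 0.63912; Si = 0.63912, O = 1.27824.
ΣO = 2.56813; factor = 12/ΣO = 4.67266.
Mg apfu = 0.19626 × 4.67266 = 0.917.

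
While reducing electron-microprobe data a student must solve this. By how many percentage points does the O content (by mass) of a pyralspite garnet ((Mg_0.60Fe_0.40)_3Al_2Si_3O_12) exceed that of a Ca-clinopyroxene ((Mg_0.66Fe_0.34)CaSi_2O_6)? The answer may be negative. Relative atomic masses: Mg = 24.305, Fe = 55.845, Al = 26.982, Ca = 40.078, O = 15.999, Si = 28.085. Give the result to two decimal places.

First mineral: 191.988 g O in 440.970 g formula = 43.54 wt% O.
Second mineral: 95.994 g O in 227.271 g formula = 42.24 wt% O.
43.54% − 42.24% gives a difference of 1.30 percentage points.

1.30 percentage points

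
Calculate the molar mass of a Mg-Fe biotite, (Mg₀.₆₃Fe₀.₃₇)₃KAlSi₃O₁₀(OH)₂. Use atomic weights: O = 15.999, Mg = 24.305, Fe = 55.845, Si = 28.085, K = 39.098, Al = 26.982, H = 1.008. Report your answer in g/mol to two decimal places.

The formula mass is the sum 1.89×24.305 + 1.11×55.845 + 1×39.098 + 1×26.982 + 3×28.085 + 12×15.999 + 2×1.008.

452.26 g/mol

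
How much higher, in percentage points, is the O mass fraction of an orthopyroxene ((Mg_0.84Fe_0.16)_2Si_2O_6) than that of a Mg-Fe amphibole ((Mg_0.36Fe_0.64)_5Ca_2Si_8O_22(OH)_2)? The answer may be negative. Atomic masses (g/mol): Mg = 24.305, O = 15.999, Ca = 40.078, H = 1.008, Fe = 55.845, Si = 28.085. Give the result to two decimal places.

O in (Mg_0.84Fe_0.16)_2Si_2O_6: molar mass 210.867 g/mol; 6×15.999 = 95.994 g → 45.52 wt%.
O in (Mg_0.36Fe_0.64)_5Ca_2Si_8O_22(OH)_2: molar mass 913.281 g/mol; 24×15.999 = 383.976 g → 42.04 wt%.
Difference = 45.52 − 42.04 = 3.48 percentage points.

3.48 percentage points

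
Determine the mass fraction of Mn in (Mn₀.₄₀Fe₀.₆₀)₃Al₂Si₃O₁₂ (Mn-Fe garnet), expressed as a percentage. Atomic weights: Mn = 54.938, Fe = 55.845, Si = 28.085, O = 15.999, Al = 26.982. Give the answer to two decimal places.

13.27 wt%

Formula mass = 1.20*54.938 + 1.80*55.845 + 2*26.982 + 3*28.085 + 12*15.999 = 496.654 g/mol, of which 65.926 g is Mn.
So Mn makes up 65.926/496.654 = 0.1327 of the mass, i.e. 13.27%.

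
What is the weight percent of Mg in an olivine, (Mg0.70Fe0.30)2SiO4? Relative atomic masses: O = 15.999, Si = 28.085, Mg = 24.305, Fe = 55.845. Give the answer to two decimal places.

M((Mg0.70Fe0.30)2SiO4) = 159.615 g/mol.
Mg contributes 1.40 × 24.305 = 34.027 g per mole.
34.027/159.615 = 0.2132 → 21.32%.

21.32 weight percent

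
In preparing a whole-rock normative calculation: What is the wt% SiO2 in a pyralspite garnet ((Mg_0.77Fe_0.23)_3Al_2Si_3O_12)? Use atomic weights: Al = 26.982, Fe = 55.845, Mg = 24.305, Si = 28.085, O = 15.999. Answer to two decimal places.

Formula mass = 424.885 g/mol.
3 Si → 3.0000 mol SiO2 per formula unit; M(SiO2) = 60.083, so SiO2 mass = 180.249 g.
180.249/424.885 × 100 = 42.42 wt%.

42.42 wt%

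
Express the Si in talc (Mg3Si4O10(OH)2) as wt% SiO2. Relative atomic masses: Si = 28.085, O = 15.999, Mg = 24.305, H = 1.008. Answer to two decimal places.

63.37 wt%

Formula mass = 379.259 g/mol.
4 Si → 4.0000 mol SiO2 per formula unit; M(SiO2) = 60.083, so SiO2 mass = 240.332 g.
240.332/379.259 × 100 = 63.37 wt%.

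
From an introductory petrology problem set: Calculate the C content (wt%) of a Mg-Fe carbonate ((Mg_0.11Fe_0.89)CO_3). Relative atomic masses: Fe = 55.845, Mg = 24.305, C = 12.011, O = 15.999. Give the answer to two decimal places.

10.69 wt%

Formula mass = 0.11×24.305 + 0.89×55.845 + 1×12.011 + 3×15.999 = 112.384 g/mol, of which 12.011 g is C.
So C makes up 12.011/112.384 = 0.1069 of the mass, i.e. 10.69%.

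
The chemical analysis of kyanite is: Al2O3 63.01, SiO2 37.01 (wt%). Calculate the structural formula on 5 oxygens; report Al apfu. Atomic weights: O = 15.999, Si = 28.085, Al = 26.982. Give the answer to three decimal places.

63.01 wt% Al2O3 ÷ 101.961 g/mol = 0.61798 mol, giving 1.23596 Al and 1.85394 O.
37.01 wt% SiO2 ÷ 60.083 g/mol = 0.61598 mol, giving 0.61598 Si and 1.23196 O.
Oxygen sums to 3.08590; scaling by 5/3.08590 = 1.62027 puts the formula on 5 O.
Al: 1.23596 × 1.62027 = 2.003 atoms per formula unit.

2.003 Al apfu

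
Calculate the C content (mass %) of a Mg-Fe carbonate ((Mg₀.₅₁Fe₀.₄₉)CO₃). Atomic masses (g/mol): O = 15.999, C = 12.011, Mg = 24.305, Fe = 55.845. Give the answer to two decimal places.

M((Mg₀.₅₁Fe₀.₄₉)CO₃) = 99.768 g/mol.
C contributes 1 × 12.011 = 12.011 g per mole.
12.011/99.768 = 0.1204 → 12.04%.

12.04 mass %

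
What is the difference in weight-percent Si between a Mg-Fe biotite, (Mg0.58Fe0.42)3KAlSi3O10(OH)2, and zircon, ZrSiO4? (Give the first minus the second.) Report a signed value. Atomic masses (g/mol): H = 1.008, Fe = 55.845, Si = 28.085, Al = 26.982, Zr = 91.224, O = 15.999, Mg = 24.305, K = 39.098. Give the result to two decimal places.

Si in (Mg0.58Fe0.42)3KAlSi3O10(OH)2: molar mass 456.994 g/mol; 3×28.085 = 84.255 g → 18.44 wt%.
Si in ZrSiO4: molar mass 183.305 g/mol; 1×28.085 = 28.085 g → 15.32 wt%.
Difference = 18.44 − 15.32 = 3.12 percentage points.

3.12 percentage points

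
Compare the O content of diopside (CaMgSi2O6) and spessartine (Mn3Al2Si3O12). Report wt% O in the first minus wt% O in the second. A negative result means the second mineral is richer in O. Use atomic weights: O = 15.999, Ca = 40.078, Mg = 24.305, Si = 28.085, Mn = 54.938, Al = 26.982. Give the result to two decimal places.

5.55 percentage points

M(CaMgSi2O6) = 216.547 g/mol, so wt% O = 95.994/216.547 × 100 = 44.33%.
M(Mn3Al2Si3O12) = 495.021 g/mol, so wt% O = 191.988/495.021 × 100 = 38.78%.
44.33 − 38.78 = 5.55 pp.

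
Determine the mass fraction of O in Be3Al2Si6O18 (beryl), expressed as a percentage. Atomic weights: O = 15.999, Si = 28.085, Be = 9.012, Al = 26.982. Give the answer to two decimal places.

53.58 wt%

Formula mass = 3*9.012 + 2*26.982 + 6*28.085 + 18*15.999 = 537.492 g/mol, of which 287.982 g is O.
So O makes up 287.982/537.492 = 0.5358 of the mass, i.e. 53.58%.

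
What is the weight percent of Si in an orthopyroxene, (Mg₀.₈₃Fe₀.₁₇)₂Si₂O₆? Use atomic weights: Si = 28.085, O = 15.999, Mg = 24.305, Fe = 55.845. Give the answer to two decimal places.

26.56 wt%

Molar mass of (Mg₀.₈₃Fe₀.₁₇)₂Si₂O₆: 1.66×24.305 + 0.34×55.845 + 2×28.085 + 6×15.999 = 211.498 g/mol.
Mass of Si per formula unit: 2 × 28.085 = 56.170 g.
Weight fraction Si = 56.170 / 211.498 = 0.2656.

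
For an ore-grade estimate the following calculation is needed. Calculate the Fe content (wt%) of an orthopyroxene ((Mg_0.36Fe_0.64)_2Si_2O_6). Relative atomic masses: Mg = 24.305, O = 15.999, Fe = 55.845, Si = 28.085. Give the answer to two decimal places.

Molar mass of (Mg_0.36Fe_0.64)_2Si_2O_6: 0.72×24.305 + 1.28×55.845 + 2×28.085 + 6×15.999 = 241.145 g/mol.
Mass of Fe per formula unit: 1.28 × 55.845 = 71.482 g.
Weight fraction Fe = 71.482 / 241.145 = 0.2964.

29.64 wt%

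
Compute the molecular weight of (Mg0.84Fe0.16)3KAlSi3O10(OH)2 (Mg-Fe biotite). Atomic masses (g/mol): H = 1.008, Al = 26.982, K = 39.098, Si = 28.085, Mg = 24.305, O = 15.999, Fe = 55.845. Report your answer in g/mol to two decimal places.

432.39 g/mol

Mg: 2.52 × 24.305 = 61.2486
Fe: 0.48 × 55.845 = 26.8056
K: 1 × 39.098 = 39.0980
Al: 1 × 26.982 = 26.9820
Si: 3 × 28.085 = 84.2550
O: 12 × 15.999 = 191.9880
H: 2 × 1.008 = 2.0160
Summing the contributions gives the formula mass.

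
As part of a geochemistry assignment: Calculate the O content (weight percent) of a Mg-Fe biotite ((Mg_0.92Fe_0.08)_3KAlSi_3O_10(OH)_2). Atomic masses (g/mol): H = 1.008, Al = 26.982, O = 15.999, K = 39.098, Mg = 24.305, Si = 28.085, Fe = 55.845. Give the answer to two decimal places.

45.19 weight percent

Molar mass of (Mg_0.92Fe_0.08)_3KAlSi_3O_10(OH)_2: 2.76*24.305 + 0.24*55.845 + 1*39.098 + 1*26.982 + 3*28.085 + 12*15.999 + 2*1.008 = 424.824 g/mol.
Mass of O per formula unit: 12 × 15.999 = 191.988 g.
Weight fraction O = 191.988 / 424.824 = 0.4519.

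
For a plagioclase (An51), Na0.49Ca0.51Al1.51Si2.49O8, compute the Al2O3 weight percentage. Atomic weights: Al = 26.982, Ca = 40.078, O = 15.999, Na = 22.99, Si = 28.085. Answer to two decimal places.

28.47 wt%

Molar mass of Na0.49Ca0.51Al1.51Si2.49O8 = 0.49·22.99 + 0.51·40.078 + 1.51·26.982 + 2.49·28.085 + 8·15.999 = 270.371 g/mol.
Each formula unit contains 1.51 Al, equivalent to 1.51/2 = 0.7550 mol Al2O3.
M(Al2O3) = 2×26.982 + 3×15.999 = 101.961 g/mol.
Mass of Al2O3 per formula unit = 0.7550 × 101.961 = 76.981 g.
Al2O3 wt% = 76.981 / 270.371 × 100 = 28.47%.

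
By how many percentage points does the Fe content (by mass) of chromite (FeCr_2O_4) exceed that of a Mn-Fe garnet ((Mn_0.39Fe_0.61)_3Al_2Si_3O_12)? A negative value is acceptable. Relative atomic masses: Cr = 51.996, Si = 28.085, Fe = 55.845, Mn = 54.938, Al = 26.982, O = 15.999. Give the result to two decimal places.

Fe in FeCr_2O_4: molar mass 223.833 g/mol; 1×55.845 = 55.845 g → 24.95 wt%.
Fe in (Mn_0.39Fe_0.61)_3Al_2Si_3O_12: molar mass 496.681 g/mol; 1.83×55.845 = 102.196 g → 20.58 wt%.
Difference = 24.95 − 20.58 = 4.37 percentage points.

4.37 percentage points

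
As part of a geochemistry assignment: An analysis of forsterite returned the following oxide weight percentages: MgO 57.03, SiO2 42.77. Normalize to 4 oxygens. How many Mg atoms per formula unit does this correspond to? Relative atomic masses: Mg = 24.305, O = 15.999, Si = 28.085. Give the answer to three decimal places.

1.994 Mg apfu

57.03 wt% MgO ÷ 40.304 g/mol = 1.41500 mol, giving 1.41500 Mg and 1.41500 O.
42.77 wt% SiO2 ÷ 60.083 g/mol = 0.71185 mol, giving 0.71185 Si and 1.42370 O.
Oxygen sums to 2.83870; scaling by 4/2.83870 = 1.40910 puts the formula on 4 O.
Mg: 1.41500 × 1.40910 = 1.994 atoms per formula unit.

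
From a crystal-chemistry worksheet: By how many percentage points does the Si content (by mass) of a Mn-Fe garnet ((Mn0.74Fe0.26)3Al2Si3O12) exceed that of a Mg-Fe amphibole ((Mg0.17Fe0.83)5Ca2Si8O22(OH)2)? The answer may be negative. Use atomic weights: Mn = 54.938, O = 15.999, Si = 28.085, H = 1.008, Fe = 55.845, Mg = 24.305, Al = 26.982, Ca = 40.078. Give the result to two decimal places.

-6.82 percentage points

First mineral: 84.255 g Si in 495.728 g formula = 17.00 wt% Si.
Second mineral: 224.680 g Si in 943.244 g formula = 23.82 wt% Si.
17.00% − 23.82% gives a difference of -6.82 percentage points.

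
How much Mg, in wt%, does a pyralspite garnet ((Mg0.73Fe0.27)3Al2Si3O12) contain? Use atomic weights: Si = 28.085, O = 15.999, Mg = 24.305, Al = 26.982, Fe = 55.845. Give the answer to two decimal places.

12.42 wt%

M((Mg0.73Fe0.27)3Al2Si3O12) = 428.669 g/mol.
Mg contributes 2.19 × 24.305 = 53.228 g per mole.
53.228/428.669 = 0.1242 → 12.42%.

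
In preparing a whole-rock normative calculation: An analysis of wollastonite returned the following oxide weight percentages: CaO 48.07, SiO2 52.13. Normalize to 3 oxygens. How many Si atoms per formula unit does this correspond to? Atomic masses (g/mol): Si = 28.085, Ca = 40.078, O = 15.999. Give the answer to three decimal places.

48.07 wt% CaO ÷ 56.077 g/mol = 0.85721 mol, giving 0.85721 Ca and 0.85721 O.
52.13 wt% SiO2 ÷ 60.083 g/mol = 0.86763 mol, giving 0.86763 Si and 1.73526 O.
Oxygen sums to 2.59247; scaling by 3/2.59247 = 1.15720 puts the formula on 3 O.
Si: 0.86763 × 1.15720 = 1.004 atoms per formula unit.

1.004 Si apfu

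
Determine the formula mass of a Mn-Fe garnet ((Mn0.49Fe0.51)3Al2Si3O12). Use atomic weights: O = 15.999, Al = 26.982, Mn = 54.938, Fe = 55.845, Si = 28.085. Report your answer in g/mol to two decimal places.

496.41 g/mol

M = 1.47·54.938 + 1.53·55.845 + 2·26.982 + 3·28.085 + 12·15.999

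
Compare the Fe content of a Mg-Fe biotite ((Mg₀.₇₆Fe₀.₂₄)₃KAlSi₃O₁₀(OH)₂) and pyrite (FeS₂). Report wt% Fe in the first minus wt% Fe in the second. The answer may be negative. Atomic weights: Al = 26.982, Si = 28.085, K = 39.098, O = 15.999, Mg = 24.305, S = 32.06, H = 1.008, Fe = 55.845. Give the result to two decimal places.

Fe in (Mg₀.₇₆Fe₀.₂₄)₃KAlSi₃O₁₀(OH)₂: molar mass 439.963 g/mol; 0.72×55.845 = 40.208 g → 9.14 wt%.
Fe in FeS₂: molar mass 119.965 g/mol; 1×55.845 = 55.845 g → 46.55 wt%.
Difference = 9.14 − 46.55 = -37.41 percentage points.

-37.41 percentage points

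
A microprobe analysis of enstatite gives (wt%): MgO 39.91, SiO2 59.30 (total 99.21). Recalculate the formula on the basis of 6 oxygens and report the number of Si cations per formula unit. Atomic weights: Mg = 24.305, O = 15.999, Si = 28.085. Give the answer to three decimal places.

39.91 wt% MgO ÷ 40.304 g/mol = 0.99022 mol, giving 0.99022 Mg and 0.99022 O.
59.30 wt% SiO2 ÷ 60.083 g/mol = 0.98697 mol, giving 0.98697 Si and 1.97394 O.
Oxygen sums to 2.96416; scaling by 6/2.96416 = 2.02418 puts the formula on 6 O.
Si: 0.98697 × 2.02418 = 1.998 atoms per formula unit.

1.998 Si apfu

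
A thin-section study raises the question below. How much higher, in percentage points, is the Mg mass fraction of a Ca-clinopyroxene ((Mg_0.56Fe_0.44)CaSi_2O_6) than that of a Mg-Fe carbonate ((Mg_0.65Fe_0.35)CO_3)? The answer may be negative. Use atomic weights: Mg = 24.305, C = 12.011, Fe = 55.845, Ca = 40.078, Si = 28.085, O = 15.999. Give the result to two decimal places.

M((Mg_0.56Fe_0.44)CaSi_2O_6) = 230.425 g/mol, so wt% Mg = 13.611/230.425 × 100 = 5.91%.
M((Mg_0.65Fe_0.35)CO_3) = 95.352 g/mol, so wt% Mg = 15.798/95.352 × 100 = 16.57%.
5.91 − 16.57 = -10.66 pp.

-10.66 percentage points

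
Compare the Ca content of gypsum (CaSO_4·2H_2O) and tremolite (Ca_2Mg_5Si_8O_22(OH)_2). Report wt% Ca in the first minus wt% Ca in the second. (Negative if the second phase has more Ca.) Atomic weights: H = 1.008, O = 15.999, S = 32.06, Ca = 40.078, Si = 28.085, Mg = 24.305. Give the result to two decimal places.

M(CaSO_4·2H_2O) = 172.164 g/mol, so wt% Ca = 40.078/172.164 × 100 = 23.28%.
M(Ca_2Mg_5Si_8O_22(OH)_2) = 812.353 g/mol, so wt% Ca = 80.156/812.353 × 100 = 9.87%.
23.28 − 9.87 = 13.41 pp.

13.41 percentage points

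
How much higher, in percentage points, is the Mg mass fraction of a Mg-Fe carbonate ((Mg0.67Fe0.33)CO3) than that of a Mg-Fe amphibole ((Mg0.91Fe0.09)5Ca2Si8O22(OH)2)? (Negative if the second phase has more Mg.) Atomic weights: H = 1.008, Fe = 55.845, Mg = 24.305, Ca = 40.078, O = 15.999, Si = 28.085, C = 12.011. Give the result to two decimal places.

First mineral: 16.284 g Mg in 94.721 g formula = 17.19 wt% Mg.
Second mineral: 110.588 g Mg in 826.546 g formula = 13.38 wt% Mg.
17.19% − 13.38% gives a difference of 3.81 percentage points.

3.81 percentage points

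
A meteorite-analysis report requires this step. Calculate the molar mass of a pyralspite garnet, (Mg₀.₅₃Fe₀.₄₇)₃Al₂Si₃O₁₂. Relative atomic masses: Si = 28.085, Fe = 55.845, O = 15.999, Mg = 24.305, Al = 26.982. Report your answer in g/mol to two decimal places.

447.59 g/mol

The formula mass is the sum 1.59·24.305 + 1.41·55.845 + 2·26.982 + 3·28.085 + 12·15.999.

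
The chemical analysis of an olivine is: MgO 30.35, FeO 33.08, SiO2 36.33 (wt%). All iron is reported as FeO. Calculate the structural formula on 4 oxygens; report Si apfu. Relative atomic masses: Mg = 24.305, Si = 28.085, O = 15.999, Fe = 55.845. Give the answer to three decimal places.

MgO (M=40.304): mol = 0.75303; Mg = 0.75303, O = 0.75303.
FeO (M=71.844): mol = 0.46044; Fe = 0.46044, O = 0.46044.
SiO2 (M=60.083): mol = 0.60466; Si = 0.60466, O = 1.20932.
ΣO = 2.42279; factor = 4/ΣO = 1.65099.
Si apfu = 0.60466 × 1.65099 = 0.998.

0.998 Si apfu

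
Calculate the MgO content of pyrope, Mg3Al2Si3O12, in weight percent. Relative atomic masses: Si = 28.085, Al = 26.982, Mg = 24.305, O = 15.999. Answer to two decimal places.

Formula mass = 403.122 g/mol.
3 Mg → 3.0000 mol MgO per formula unit; M(MgO) = 40.304, so MgO mass = 120.912 g.
120.912/403.122 × 100 = 29.99 wt%.

29.99 wt%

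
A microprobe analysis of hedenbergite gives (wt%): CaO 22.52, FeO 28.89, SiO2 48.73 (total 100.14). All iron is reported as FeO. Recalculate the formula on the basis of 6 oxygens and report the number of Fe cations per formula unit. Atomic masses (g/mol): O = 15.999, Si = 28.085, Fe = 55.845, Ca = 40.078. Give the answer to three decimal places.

22.52 wt% CaO ÷ 56.077 g/mol = 0.40159 mol, giving 0.40159 Ca and 0.40159 O.
28.89 wt% FeO ÷ 71.844 g/mol = 0.40212 mol, giving 0.40212 Fe and 0.40212 O.
48.73 wt% SiO2 ÷ 60.083 g/mol = 0.81104 mol, giving 0.81104 Si and 1.62208 O.
Oxygen sums to 2.42579; scaling by 6/2.42579 = 2.47342 puts the formula on 6 O.
Fe: 0.40212 × 2.47342 = 0.995 atoms per formula unit.

0.995 Fe apfu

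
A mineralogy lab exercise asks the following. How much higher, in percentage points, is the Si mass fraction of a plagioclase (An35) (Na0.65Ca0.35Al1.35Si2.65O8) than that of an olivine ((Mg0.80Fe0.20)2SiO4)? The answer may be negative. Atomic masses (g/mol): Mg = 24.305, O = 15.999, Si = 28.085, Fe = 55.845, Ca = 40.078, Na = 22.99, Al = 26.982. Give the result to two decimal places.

First mineral: 74.425 g Si in 267.814 g formula = 27.79 wt% Si.
Second mineral: 28.085 g Si in 153.307 g formula = 18.32 wt% Si.
27.79% − 18.32% gives a difference of 9.47 percentage points.

9.47 percentage points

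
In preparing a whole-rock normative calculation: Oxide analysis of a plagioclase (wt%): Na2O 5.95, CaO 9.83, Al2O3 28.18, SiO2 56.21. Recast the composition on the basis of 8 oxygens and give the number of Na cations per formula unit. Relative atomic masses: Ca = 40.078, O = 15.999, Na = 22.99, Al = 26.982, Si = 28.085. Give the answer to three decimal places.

Na2O (M=61.979): mol = 0.09600; Na = 0.19200, O = 0.09600.
CaO (M=56.077): mol = 0.17529; Ca = 0.17529, O = 0.17529.
Al2O3 (M=101.961): mol = 0.27638; Al = 0.55276, O = 0.82914.
SiO2 (M=60.083): mol = 0.93554; Si = 0.93554, O = 1.87108.
ΣO = 2.97151; factor = 8/ΣO = 2.69223.
Na apfu = 0.19200 × 2.69223 = 0.517.

0.517 Na apfu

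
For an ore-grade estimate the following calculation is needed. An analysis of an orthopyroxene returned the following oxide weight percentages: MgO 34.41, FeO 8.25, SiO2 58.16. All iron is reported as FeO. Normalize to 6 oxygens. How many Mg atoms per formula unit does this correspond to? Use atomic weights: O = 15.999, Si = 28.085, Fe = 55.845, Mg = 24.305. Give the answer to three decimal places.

MgO (M=40.304): mol = 0.85376; Mg = 0.85376, O = 0.85376.
FeO (M=71.844): mol = 0.11483; Fe = 0.11483, O = 0.11483.
SiO2 (M=60.083): mol = 0.96799; Si = 0.96799, O = 1.93598.
ΣO = 2.90457; factor = 6/ΣO = 2.06571.
Mg apfu = 0.85376 × 2.06571 = 1.764.

1.764 Mg apfu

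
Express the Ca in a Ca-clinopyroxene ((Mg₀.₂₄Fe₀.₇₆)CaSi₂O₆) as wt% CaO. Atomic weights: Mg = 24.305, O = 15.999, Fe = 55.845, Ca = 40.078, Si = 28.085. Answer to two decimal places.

23.32 wt%

M((Mg₀.₂₄Fe₀.₇₆)CaSi₂O₆) = 240.517 g/mol; M(CaO) = 56.077 g/mol.
Moles CaO per formula unit = 1 Ca ÷ 1 = 1.0000.
CaO fraction = (1.0000 × 56.077) / 240.517 = 56.077/240.517 = 0.2332.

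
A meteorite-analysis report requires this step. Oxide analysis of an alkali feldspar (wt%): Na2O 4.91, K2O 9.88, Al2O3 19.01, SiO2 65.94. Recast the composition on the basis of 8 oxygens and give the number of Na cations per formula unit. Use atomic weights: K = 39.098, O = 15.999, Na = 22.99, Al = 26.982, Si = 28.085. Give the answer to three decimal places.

4.91 wt% Na2O ÷ 61.979 g/mol = 0.07922 mol, giving 0.15844 Na and 0.07922 O.
9.88 wt% K2O ÷ 94.195 g/mol = 0.10489 mol, giving 0.20978 K and 0.10489 O.
19.01 wt% Al2O3 ÷ 101.961 g/mol = 0.18644 mol, giving 0.37288 Al and 0.55932 O.
65.94 wt% SiO2 ÷ 60.083 g/mol = 1.09748 mol, giving 1.09748 Si and 2.19496 O.
Oxygen sums to 2.93839; scaling by 8/2.93839 = 2.72258 puts the formula on 8 O.
Na: 0.15844 × 2.72258 = 0.431 atoms per formula unit.

0.431 Na apfu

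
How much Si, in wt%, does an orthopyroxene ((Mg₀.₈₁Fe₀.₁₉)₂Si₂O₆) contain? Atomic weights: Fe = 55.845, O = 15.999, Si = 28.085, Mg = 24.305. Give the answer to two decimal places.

26.40 wt%

Formula mass = 1.62·24.305 + 0.38·55.845 + 2·28.085 + 6·15.999 = 212.759 g/mol, of which 56.170 g is Si.
So Si makes up 56.170/212.759 = 0.2640 of the mass, i.e. 26.40%.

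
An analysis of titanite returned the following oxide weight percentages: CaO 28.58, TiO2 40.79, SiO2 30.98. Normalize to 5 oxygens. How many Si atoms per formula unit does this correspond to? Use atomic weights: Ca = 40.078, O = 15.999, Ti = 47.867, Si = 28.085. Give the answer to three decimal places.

1.006 Si apfu

CaO (M=56.077): mol = 0.50966; Ca = 0.50966, O = 0.50966.
TiO2 (M=79.865): mol = 0.51074; Ti = 0.51074, O = 1.02148.
SiO2 (M=60.083): mol = 0.51562; Si = 0.51562, O = 1.03124.
ΣO = 2.56238; factor = 5/ΣO = 1.95131.
Si apfu = 0.51562 × 1.95131 = 1.006.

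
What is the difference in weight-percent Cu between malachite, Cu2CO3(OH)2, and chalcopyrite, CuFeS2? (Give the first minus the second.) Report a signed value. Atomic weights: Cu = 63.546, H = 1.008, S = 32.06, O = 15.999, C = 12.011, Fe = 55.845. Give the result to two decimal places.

22.85 percentage points

M(Cu2CO3(OH)2) = 221.114 g/mol, so wt% Cu = 127.092/221.114 × 100 = 57.48%.
M(CuFeS2) = 183.511 g/mol, so wt% Cu = 63.546/183.511 × 100 = 34.63%.
57.48 − 34.63 = 22.85 pp.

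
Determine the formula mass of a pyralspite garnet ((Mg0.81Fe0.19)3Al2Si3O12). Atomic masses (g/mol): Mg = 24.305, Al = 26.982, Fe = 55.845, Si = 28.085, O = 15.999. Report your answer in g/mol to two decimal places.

The formula mass is the sum 2.43*24.305 + 0.57*55.845 + 2*26.982 + 3*28.085 + 12*15.999.

421.10 g/mol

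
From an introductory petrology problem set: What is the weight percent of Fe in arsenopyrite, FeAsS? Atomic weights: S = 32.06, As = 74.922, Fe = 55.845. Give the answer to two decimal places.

M(FeAsS) = 162.827 g/mol.
Fe contributes 1 × 55.845 = 55.845 g per mole.
55.845/162.827 = 0.3430 → 34.30%.

34.30 mass %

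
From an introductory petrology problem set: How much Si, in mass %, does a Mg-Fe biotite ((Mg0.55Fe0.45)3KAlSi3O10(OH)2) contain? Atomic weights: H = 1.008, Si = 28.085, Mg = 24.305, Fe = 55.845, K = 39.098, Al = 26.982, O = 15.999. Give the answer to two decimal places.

M((Mg0.55Fe0.45)3KAlSi3O10(OH)2) = 459.833 g/mol.
Si contributes 3 × 28.085 = 84.255 g per mole.
84.255/459.833 = 0.1832 → 18.32%.

18.32 mass %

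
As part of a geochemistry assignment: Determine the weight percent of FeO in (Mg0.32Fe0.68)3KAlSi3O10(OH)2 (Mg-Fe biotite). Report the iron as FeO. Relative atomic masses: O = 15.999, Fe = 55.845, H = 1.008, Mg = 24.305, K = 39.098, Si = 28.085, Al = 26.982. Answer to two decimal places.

30.43 wt%

Molar mass of (Mg0.32Fe0.68)3KAlSi3O10(OH)2 = 0.96·24.305 + 2.04·55.845 + 1·39.098 + 1·26.982 + 3·28.085 + 12·15.999 + 2·1.008 = 481.596 g/mol.
Each formula unit contains 2.04 Fe, equivalent to 2.04/1 = 2.0400 mol FeO.
M(FeO) = 1×55.845 + 1×15.999 = 71.844 g/mol.
Mass of FeO per formula unit = 2.0400 × 71.844 = 146.562 g.
FeO wt% = 146.562 / 481.596 × 100 = 30.43%.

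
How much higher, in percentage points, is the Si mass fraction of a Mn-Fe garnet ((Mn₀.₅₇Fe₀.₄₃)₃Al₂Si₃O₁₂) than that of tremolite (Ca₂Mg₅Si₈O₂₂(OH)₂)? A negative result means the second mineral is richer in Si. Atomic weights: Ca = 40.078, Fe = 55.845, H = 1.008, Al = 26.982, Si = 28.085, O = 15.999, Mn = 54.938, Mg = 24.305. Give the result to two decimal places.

-10.68 percentage points

First mineral: 84.255 g Si in 496.191 g formula = 16.98 wt% Si.
Second mineral: 224.680 g Si in 812.353 g formula = 27.66 wt% Si.
16.98% − 27.66% gives a difference of -10.68 percentage points.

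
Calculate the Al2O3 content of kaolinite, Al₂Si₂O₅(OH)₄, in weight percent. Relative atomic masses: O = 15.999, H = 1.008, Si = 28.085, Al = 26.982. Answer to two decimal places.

39.50 wt%

Molar mass of Al₂Si₂O₅(OH)₄ = 2×26.982 + 2×28.085 + 9×15.999 + 4×1.008 = 258.157 g/mol.
Each formula unit contains 2 Al, equivalent to 2/2 = 1.0000 mol Al2O3.
M(Al2O3) = 2×26.982 + 3×15.999 = 101.961 g/mol.
Mass of Al2O3 per formula unit = 1.0000 × 101.961 = 101.961 g.
Al2O3 wt% = 101.961 / 258.157 × 100 = 39.50%.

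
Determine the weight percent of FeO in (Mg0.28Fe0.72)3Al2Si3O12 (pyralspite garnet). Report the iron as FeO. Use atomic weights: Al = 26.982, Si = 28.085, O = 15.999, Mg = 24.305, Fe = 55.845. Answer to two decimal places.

Formula mass = 471.248 g/mol.
2.16 Fe → 2.1600 mol FeO per formula unit; M(FeO) = 71.844, so FeO mass = 155.183 g.
155.183/471.248 × 100 = 32.93 wt%.

32.93 wt%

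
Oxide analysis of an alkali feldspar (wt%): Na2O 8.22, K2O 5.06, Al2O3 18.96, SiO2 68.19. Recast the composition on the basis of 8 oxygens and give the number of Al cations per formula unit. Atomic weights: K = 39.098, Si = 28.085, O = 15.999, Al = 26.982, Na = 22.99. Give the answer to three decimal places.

0.987 Al apfu

8.22 wt% Na2O ÷ 61.979 g/mol = 0.13263 mol, giving 0.26526 Na and 0.13263 O.
5.06 wt% K2O ÷ 94.195 g/mol = 0.05372 mol, giving 0.10744 K and 0.05372 O.
18.96 wt% Al2O3 ÷ 101.961 g/mol = 0.18595 mol, giving 0.37190 Al and 0.55785 O.
68.19 wt% SiO2 ÷ 60.083 g/mol = 1.13493 mol, giving 1.13493 Si and 2.26986 O.
Oxygen sums to 3.01406; scaling by 8/3.01406 = 2.65423 puts the formula on 8 O.
Al: 0.37190 × 2.65423 = 0.987 atoms per formula unit.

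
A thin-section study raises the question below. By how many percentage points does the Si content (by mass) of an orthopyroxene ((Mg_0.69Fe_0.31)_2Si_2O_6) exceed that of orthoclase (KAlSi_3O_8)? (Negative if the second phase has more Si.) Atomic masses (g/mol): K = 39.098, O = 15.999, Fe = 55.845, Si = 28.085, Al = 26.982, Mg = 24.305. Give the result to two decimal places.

First mineral: 56.170 g Si in 220.329 g formula = 25.49 wt% Si.
Second mineral: 84.255 g Si in 278.327 g formula = 30.27 wt% Si.
25.49% − 30.27% gives a difference of -4.78 percentage points.

-4.78 percentage points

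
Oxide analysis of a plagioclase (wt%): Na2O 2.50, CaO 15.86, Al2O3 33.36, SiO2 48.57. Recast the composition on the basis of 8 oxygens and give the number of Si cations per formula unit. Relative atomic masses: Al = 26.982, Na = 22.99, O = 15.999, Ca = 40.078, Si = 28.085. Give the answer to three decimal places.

2.50 wt% Na2O ÷ 61.979 g/mol = 0.04034 mol, giving 0.08068 Na and 0.04034 O.
15.86 wt% CaO ÷ 56.077 g/mol = 0.28283 mol, giving 0.28283 Ca and 0.28283 O.
33.36 wt% Al2O3 ÷ 101.961 g/mol = 0.32718 mol, giving 0.65436 Al and 0.98154 O.
48.57 wt% SiO2 ÷ 60.083 g/mol = 0.80838 mol, giving 0.80838 Si and 1.61676 O.
Oxygen sums to 2.92147; scaling by 8/2.92147 = 2.73835 puts the formula on 8 O.
Si: 0.80838 × 2.73835 = 2.214 atoms per formula unit.

2.214 Si apfu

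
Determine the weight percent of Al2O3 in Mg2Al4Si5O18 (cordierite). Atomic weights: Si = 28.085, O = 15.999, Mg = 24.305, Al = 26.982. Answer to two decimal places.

34.86 wt%

Molar mass of Mg2Al4Si5O18 = 2·24.305 + 4·26.982 + 5·28.085 + 18·15.999 = 584.945 g/mol.
Each formula unit contains 4 Al, equivalent to 4/2 = 2.0000 mol Al2O3.
M(Al2O3) = 2×26.982 + 3×15.999 = 101.961 g/mol.
Mass of Al2O3 per formula unit = 2.0000 × 101.961 = 203.922 g.
Al2O3 wt% = 203.922 / 584.945 × 100 = 34.86%.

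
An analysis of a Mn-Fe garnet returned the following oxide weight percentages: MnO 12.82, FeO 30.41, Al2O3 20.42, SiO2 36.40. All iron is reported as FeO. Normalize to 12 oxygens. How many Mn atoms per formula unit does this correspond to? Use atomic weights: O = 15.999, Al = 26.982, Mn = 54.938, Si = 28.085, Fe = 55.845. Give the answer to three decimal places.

0.897 Mn apfu

MnO: 12.82/70.937 = 0.18072 mol → 0.18072 mol Mn, 0.18072 mol O.
FeO: 30.41/71.844 = 0.42328 mol → 0.42328 mol Fe, 0.42328 mol O.
Al2O3: 20.42/101.961 = 0.20027 mol → 0.40054 mol Al, 0.60081 mol O.
SiO2: 36.40/60.083 = 0.60583 mol → 0.60583 mol Si, 1.21166 mol O.
Total oxygen = 2.41647 mol. Normalization factor = 12/2.41647 = 4.96592.
Mn per 12 O = 0.18072 × 4.96592 = 0.897.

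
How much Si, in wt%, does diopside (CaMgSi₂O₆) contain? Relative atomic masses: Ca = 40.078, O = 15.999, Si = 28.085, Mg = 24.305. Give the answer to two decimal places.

25.94 wt%

Molar mass of CaMgSi₂O₆: 1*40.078 + 1*24.305 + 2*28.085 + 6*15.999 = 216.547 g/mol.
Mass of Si per formula unit: 2 × 28.085 = 56.170 g.
Weight fraction Si = 56.170 / 216.547 = 0.2594.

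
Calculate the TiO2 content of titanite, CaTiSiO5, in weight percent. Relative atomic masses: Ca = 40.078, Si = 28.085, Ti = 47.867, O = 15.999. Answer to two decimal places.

M(CaTiSiO5) = 196.025 g/mol; M(TiO2) = 79.865 g/mol.
Moles TiO2 per formula unit = 1 Ti ÷ 1 = 1.0000.
TiO2 fraction = (1.0000 × 79.865) / 196.025 = 79.865/196.025 = 0.4074.

40.74 wt%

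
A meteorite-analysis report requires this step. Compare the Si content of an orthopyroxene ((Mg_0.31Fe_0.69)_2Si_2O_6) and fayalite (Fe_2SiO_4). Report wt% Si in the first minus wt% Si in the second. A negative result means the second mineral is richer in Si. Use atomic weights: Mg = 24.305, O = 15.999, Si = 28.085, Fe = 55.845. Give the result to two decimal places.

First mineral: 56.170 g Si in 244.299 g formula = 22.99 wt% Si.
Second mineral: 28.085 g Si in 203.771 g formula = 13.78 wt% Si.
22.99% − 13.78% gives a difference of 9.21 percentage points.

9.21 percentage points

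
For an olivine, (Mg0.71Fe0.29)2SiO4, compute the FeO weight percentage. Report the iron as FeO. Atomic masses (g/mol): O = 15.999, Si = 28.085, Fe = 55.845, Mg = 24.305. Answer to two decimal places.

26.21 wt%

Molar mass of (Mg0.71Fe0.29)2SiO4 = 1.42*24.305 + 0.58*55.845 + 1*28.085 + 4*15.999 = 158.984 g/mol.
Each formula unit contains 0.58 Fe, equivalent to 0.58/1 = 0.5800 mol FeO.
M(FeO) = 1×55.845 + 1×15.999 = 71.844 g/mol.
Mass of FeO per formula unit = 0.5800 × 71.844 = 41.670 g.
FeO wt% = 41.670 / 158.984 × 100 = 26.21%.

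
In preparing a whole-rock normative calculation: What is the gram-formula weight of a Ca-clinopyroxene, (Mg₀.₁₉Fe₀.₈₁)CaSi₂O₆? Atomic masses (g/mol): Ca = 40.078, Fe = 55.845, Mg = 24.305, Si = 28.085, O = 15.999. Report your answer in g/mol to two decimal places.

M = 0.19*24.305 + 0.81*55.845 + 1*40.078 + 2*28.085 + 6*15.999

242.09 g/mol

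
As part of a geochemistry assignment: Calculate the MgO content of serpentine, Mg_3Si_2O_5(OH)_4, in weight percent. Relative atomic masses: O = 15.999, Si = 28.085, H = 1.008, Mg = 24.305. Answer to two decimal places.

43.63 wt%

Molar mass of Mg_3Si_2O_5(OH)_4 = 3·24.305 + 2·28.085 + 9·15.999 + 4·1.008 = 277.108 g/mol.
Each formula unit contains 3 Mg, equivalent to 3/1 = 3.0000 mol MgO.
M(MgO) = 1×24.305 + 1×15.999 = 40.304 g/mol.
Mass of MgO per formula unit = 3.0000 × 40.304 = 120.912 g.
MgO wt% = 120.912 / 277.108 × 100 = 43.63%.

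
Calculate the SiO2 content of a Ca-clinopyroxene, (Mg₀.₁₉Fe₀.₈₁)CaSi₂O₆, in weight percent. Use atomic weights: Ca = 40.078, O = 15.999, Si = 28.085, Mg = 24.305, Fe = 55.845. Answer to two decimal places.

49.64 wt%

M((Mg₀.₁₉Fe₀.₈₁)CaSi₂O₆) = 242.094 g/mol; M(SiO2) = 60.083 g/mol.
Moles SiO2 per formula unit = 2 Si ÷ 1 = 2.0000.
SiO2 fraction = (2.0000 × 60.083) / 242.094 = 120.166/242.094 = 0.4964.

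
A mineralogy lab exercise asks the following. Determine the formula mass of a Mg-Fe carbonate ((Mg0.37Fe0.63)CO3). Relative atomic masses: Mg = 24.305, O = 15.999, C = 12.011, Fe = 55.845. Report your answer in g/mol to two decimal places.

M = 0.37·24.305 + 0.63·55.845 + 1·12.011 + 3·15.999

104.18 g/mol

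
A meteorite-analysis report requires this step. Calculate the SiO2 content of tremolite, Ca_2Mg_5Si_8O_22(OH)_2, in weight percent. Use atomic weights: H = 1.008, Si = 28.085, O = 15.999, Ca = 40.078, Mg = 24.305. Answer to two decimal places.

59.17 wt%

Formula mass = 812.353 g/mol.
8 Si → 8.0000 mol SiO2 per formula unit; M(SiO2) = 60.083, so SiO2 mass = 480.664 g.
480.664/812.353 × 100 = 59.17 wt%.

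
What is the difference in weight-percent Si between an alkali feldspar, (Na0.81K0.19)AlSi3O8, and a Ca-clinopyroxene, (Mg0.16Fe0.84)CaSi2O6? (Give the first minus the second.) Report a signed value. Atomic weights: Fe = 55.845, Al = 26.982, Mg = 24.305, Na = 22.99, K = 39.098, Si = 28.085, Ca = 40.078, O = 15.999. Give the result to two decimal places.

First mineral: 84.255 g Si in 265.280 g formula = 31.76 wt% Si.
Second mineral: 56.170 g Si in 243.041 g formula = 23.11 wt% Si.
31.76% − 23.11% gives a difference of 8.65 percentage points.

8.65 percentage points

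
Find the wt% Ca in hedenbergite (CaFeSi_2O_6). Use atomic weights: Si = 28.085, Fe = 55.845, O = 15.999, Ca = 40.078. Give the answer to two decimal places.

Molar mass of CaFeSi_2O_6: 1×40.078 + 1×55.845 + 2×28.085 + 6×15.999 = 248.087 g/mol.
Mass of Ca per formula unit: 1 × 40.078 = 40.078 g.
Weight fraction Ca = 40.078 / 248.087 = 0.1615.

16.15 mass %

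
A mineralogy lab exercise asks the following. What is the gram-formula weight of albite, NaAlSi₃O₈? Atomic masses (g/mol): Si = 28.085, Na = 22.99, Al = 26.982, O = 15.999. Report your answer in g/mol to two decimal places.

262.22 g/mol

Na: 1 × 22.99 = 22.9900
Al: 1 × 26.982 = 26.9820
Si: 3 × 28.085 = 84.2550
O: 8 × 15.999 = 127.9920
Summing the contributions gives the formula mass.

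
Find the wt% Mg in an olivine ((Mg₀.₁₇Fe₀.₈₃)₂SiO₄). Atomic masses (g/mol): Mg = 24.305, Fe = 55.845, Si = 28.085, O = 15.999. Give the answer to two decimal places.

Molar mass of (Mg₀.₁₇Fe₀.₈₃)₂SiO₄: 0.34×24.305 + 1.66×55.845 + 1×28.085 + 4×15.999 = 193.047 g/mol.
Mass of Mg per formula unit: 0.34 × 24.305 = 8.264 g.
Weight fraction Mg = 8.264 / 193.047 = 0.0428.

4.28 mass %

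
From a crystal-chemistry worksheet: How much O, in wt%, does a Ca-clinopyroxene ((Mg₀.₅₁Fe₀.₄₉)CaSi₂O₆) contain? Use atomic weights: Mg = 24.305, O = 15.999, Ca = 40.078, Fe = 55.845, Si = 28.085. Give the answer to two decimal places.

Formula mass = 0.51*24.305 + 0.49*55.845 + 1*40.078 + 2*28.085 + 6*15.999 = 232.002 g/mol, of which 95.994 g is O.
So O makes up 95.994/232.002 = 0.4138 of the mass, i.e. 41.38%.

41.38 wt%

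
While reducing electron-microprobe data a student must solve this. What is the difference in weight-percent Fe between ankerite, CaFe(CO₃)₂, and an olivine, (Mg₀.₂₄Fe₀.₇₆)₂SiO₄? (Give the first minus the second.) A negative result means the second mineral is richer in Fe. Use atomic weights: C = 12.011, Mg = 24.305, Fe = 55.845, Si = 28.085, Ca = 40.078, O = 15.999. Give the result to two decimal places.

M(CaFe(CO₃)₂) = 215.939 g/mol, so wt% Fe = 55.845/215.939 × 100 = 25.86%.
M((Mg₀.₂₄Fe₀.₇₆)₂SiO₄) = 188.632 g/mol, so wt% Fe = 84.884/188.632 × 100 = 45.00%.
25.86 − 45.00 = -19.14 pp.

-19.14 percentage points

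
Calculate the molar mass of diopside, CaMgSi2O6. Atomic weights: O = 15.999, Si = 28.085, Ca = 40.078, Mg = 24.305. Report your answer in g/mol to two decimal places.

216.55 g/mol

The formula mass is the sum 1×40.078 + 1×24.305 + 2×28.085 + 6×15.999.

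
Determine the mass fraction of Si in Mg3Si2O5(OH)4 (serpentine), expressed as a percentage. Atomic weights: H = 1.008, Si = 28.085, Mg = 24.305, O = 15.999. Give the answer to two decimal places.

20.27 wt%

M(Mg3Si2O5(OH)4) = 277.108 g/mol.
Si contributes 2 × 28.085 = 56.170 g per mole.
56.170/277.108 = 0.2027 → 20.27%.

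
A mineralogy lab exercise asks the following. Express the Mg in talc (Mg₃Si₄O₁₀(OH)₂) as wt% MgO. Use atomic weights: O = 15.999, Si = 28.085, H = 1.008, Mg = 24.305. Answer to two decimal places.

31.88 wt%

Molar mass of Mg₃Si₄O₁₀(OH)₂ = 3·24.305 + 4·28.085 + 12·15.999 + 2·1.008 = 379.259 g/mol.
Each formula unit contains 3 Mg, equivalent to 3/1 = 3.0000 mol MgO.
M(MgO) = 1×24.305 + 1×15.999 = 40.304 g/mol.
Mass of MgO per formula unit = 3.0000 × 40.304 = 120.912 g.
MgO wt% = 120.912 / 379.259 × 100 = 31.88%.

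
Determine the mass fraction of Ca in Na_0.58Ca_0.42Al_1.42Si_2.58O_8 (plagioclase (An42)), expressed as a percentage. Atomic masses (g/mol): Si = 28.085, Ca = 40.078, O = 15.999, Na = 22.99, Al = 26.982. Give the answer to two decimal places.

6.26 weight percent

Formula mass = 0.58·22.99 + 0.42·40.078 + 1.42·26.982 + 2.58·28.085 + 8·15.999 = 268.933 g/mol, of which 16.833 g is Ca.
So Ca makes up 16.833/268.933 = 0.0626 of the mass, i.e. 6.26%.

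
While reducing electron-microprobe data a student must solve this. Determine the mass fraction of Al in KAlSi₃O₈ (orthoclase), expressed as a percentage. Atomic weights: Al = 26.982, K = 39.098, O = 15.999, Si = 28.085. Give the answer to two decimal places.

9.69 weight percent

Formula mass = 1·39.098 + 1·26.982 + 3·28.085 + 8·15.999 = 278.327 g/mol, of which 26.982 g is Al.
So Al makes up 26.982/278.327 = 0.0969 of the mass, i.e. 9.69%.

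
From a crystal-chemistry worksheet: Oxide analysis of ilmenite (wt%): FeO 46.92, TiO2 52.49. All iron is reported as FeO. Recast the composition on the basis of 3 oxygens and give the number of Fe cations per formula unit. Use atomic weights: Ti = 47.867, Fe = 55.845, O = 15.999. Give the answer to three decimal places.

FeO (M=71.844): mol = 0.65308; Fe = 0.65308, O = 0.65308.
TiO2 (M=79.865): mol = 0.65723; Ti = 0.65723, O = 1.31446.
ΣO = 1.96754; factor = 3/ΣO = 1.52475.
Fe apfu = 0.65308 × 1.52475 = 0.996.

0.996 Fe apfu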